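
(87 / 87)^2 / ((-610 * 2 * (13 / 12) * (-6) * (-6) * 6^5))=-1 / 369982080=-0.00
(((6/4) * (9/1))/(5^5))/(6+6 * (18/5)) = 9/57500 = 0.00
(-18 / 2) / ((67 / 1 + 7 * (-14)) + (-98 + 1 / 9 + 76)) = 81 / 476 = 0.17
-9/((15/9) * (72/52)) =-39/10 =-3.90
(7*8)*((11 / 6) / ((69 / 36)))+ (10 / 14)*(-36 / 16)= 33461 / 644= 51.96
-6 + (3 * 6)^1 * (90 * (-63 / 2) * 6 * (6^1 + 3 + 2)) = -3367986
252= 252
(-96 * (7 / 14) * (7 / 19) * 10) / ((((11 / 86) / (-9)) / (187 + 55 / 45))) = 44499840 / 19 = 2342096.84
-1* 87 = -87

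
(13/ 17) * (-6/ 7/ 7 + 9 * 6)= 34320/ 833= 41.20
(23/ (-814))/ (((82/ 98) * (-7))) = 161/ 33374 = 0.00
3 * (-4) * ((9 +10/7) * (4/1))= -3504/7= -500.57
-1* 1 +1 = 0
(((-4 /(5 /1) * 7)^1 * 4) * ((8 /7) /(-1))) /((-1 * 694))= -64 /1735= -0.04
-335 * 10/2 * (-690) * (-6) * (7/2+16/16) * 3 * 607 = -56824760250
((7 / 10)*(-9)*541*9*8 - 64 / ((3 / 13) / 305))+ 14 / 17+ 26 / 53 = -4459719604 / 13515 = -329982.95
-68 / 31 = -2.19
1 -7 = -6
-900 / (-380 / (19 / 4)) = 45 / 4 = 11.25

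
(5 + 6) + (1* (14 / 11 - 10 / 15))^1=383 / 33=11.61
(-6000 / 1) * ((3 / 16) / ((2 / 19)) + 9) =-129375 / 2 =-64687.50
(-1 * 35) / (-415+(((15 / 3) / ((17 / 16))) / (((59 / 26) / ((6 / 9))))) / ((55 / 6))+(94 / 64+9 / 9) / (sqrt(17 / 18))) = 316776848080 * sqrt(34) / 3575198249105853+100547891530240 / 1191732749701951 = 0.08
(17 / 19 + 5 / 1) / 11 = 112 / 209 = 0.54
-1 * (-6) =6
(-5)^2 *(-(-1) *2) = 50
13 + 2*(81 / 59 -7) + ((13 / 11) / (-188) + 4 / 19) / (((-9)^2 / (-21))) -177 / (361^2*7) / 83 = 140748448193695 / 83144895480108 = 1.69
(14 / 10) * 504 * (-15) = -10584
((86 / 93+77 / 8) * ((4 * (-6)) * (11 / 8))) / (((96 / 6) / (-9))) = 777051 / 3968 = 195.83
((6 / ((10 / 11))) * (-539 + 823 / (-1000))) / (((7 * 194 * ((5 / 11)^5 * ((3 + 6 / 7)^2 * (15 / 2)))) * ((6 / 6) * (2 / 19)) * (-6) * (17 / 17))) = 42397268900833 / 22097812500000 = 1.92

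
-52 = -52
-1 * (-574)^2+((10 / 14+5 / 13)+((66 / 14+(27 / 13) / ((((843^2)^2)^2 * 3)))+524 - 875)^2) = -1393636909871856173649249395038988228002033372690864055 / 6650265127544822111094439678130124816364456637001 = -209561.11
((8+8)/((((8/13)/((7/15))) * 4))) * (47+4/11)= 47411/330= 143.67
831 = 831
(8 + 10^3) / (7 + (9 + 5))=48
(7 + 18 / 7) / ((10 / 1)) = 67 / 70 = 0.96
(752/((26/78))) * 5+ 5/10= 22561/2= 11280.50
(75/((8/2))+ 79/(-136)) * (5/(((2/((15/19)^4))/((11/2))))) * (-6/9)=-2293396875/35447312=-64.70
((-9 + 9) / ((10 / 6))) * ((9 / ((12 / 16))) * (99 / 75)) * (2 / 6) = 0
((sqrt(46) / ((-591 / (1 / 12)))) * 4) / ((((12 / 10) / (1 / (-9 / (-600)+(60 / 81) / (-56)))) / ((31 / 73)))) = -108500 * sqrt(46) / 963527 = -0.76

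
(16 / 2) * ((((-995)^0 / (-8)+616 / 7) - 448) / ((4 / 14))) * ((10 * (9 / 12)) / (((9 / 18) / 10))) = -1512525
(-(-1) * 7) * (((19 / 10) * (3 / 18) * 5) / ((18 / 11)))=1463 / 216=6.77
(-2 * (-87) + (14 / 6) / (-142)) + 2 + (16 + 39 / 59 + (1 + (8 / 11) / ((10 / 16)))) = 269297041 / 1382370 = 194.81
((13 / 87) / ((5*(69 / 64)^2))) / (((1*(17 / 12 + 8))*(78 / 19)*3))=155648 / 702080865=0.00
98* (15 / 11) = 1470 / 11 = 133.64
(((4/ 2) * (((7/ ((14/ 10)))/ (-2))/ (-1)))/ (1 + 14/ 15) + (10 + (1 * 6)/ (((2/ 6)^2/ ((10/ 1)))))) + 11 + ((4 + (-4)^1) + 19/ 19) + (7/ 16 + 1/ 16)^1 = 32775/ 58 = 565.09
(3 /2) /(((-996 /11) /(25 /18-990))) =195745 /11952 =16.38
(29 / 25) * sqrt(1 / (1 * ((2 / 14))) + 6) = 29 * sqrt(13) / 25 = 4.18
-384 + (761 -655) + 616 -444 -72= -178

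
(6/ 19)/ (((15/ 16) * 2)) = 16/ 95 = 0.17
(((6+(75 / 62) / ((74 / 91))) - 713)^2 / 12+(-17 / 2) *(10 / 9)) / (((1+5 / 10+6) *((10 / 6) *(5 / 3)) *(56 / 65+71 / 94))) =19200817439181313 / 15596281573200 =1231.12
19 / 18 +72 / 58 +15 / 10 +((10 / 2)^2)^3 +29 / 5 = 20403149 / 1305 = 15634.60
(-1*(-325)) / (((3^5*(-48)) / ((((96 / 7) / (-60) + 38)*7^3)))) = -2105285 / 5832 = -360.99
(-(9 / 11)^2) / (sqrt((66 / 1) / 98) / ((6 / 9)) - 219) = 378 * sqrt(33) / 126378571+386316 / 126378571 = 0.00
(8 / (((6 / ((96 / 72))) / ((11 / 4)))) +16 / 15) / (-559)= -268 / 25155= -0.01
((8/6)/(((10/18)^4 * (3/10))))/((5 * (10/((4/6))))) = 1944/3125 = 0.62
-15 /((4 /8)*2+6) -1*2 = -29 /7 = -4.14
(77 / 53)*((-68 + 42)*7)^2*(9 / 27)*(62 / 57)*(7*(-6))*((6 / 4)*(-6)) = 6641626992 / 1007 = 6595458.78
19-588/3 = -177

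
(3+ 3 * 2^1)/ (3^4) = 1/ 9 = 0.11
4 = 4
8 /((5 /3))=24 /5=4.80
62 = 62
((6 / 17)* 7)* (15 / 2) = 315 / 17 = 18.53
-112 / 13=-8.62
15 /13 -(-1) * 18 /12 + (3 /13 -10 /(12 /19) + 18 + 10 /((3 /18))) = 2537 /39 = 65.05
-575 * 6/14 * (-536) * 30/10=2773800/7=396257.14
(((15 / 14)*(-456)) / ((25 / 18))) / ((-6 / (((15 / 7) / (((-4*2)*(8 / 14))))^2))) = 23085 / 1792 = 12.88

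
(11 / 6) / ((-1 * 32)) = -11 / 192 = -0.06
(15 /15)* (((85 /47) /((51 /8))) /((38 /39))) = 260 /893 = 0.29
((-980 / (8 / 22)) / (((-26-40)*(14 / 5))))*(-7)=-102.08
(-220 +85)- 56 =-191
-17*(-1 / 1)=17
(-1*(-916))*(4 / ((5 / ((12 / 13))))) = 43968 / 65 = 676.43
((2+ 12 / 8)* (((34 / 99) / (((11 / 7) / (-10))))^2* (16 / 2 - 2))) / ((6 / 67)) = 1328301800 / 1185921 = 1120.06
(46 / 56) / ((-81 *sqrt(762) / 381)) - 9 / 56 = -9 / 56 - 23 *sqrt(762) / 4536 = -0.30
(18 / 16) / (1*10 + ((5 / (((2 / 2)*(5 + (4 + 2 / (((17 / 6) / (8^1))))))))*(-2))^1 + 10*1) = 2241 / 38480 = 0.06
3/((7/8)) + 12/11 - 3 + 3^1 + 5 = 733/77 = 9.52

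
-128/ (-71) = 128/ 71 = 1.80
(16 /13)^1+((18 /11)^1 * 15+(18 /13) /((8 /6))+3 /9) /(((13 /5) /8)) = 451604 /5577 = 80.98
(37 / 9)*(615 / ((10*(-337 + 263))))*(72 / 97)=-246 / 97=-2.54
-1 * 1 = -1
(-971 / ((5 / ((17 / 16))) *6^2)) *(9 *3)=-49521 / 320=-154.75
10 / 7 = 1.43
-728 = -728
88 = 88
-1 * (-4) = 4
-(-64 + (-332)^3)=36594432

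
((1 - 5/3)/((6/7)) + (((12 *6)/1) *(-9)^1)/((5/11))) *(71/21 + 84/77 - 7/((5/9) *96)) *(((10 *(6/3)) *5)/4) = -10297456223/66528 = -154783.79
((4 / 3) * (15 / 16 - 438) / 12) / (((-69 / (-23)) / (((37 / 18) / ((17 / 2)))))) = -9583 / 2448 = -3.91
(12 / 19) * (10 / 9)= 40 / 57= 0.70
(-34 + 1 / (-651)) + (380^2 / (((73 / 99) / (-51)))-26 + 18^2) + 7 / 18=-2847693906719 / 285138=-9987072.60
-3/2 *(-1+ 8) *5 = -105/2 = -52.50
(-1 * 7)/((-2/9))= 63/2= 31.50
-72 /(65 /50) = -720 /13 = -55.38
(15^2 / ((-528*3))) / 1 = -25 / 176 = -0.14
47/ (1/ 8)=376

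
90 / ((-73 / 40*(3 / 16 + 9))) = -19200 / 3577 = -5.37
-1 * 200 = -200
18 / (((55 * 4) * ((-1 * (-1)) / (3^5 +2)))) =441 / 22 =20.05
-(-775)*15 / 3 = 3875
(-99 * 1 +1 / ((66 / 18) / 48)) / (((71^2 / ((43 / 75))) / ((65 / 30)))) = -11739 / 554510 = -0.02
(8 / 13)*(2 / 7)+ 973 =88559 / 91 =973.18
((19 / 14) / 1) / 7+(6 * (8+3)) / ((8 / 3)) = 4889 / 196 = 24.94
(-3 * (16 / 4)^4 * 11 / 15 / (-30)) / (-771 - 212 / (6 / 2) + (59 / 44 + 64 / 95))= -1177088 / 52646185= -0.02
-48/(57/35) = -560/19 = -29.47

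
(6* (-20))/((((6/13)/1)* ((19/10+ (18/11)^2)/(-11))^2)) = -46060586000/30680521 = -1501.30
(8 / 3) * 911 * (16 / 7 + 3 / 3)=167624 / 21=7982.10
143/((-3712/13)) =-1859/3712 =-0.50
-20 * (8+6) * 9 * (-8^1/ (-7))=-2880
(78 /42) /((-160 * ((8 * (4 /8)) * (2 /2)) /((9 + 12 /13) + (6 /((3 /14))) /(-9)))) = -797 /40320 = -0.02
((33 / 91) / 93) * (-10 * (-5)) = 550 / 2821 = 0.19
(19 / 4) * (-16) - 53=-129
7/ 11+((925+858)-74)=1709.64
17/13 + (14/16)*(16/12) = 193/78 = 2.47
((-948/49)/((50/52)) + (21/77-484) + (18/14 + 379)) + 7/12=-19885711/161700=-122.98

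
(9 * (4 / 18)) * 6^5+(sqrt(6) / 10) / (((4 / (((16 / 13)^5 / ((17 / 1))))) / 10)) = 262144 * sqrt(6) / 6311981+15552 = 15552.10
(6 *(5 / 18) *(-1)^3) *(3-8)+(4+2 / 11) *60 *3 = 25115 / 33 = 761.06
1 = 1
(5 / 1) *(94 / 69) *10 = 68.12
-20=-20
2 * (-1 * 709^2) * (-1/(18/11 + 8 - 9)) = 11058982/7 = 1579854.57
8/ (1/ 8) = 64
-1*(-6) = 6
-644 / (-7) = 92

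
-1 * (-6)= 6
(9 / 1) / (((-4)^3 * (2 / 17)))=-153 / 128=-1.20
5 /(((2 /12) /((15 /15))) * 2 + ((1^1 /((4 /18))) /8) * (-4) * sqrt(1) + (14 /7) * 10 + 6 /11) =660 /2459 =0.27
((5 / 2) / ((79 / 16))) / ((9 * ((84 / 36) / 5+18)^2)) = 1000 / 6061591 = 0.00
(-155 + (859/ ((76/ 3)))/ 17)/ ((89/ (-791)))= 156367253/ 114988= 1359.86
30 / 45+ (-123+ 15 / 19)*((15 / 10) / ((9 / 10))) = -11572 / 57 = -203.02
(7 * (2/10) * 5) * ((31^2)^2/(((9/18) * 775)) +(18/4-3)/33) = 9175803/550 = 16683.28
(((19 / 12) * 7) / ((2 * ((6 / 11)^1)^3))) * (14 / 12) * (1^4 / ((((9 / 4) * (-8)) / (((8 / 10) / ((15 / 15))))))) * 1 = -1239161 / 699840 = -1.77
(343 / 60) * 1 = 343 / 60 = 5.72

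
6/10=3/5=0.60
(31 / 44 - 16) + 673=28939 / 44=657.70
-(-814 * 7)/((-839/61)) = -347578/839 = -414.28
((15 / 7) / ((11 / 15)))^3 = 11390625 / 456533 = 24.95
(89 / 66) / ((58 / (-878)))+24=6865 / 1914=3.59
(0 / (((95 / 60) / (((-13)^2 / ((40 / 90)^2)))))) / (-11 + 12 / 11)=0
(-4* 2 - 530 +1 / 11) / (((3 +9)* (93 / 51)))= -100589 / 4092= -24.58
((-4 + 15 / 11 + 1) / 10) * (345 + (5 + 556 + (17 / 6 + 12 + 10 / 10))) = -16593 / 110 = -150.85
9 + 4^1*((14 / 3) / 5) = 191 / 15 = 12.73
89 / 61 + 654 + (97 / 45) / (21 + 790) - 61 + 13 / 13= 1325613802 / 2226195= 595.46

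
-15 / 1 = -15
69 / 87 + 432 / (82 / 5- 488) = -467 / 3799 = -0.12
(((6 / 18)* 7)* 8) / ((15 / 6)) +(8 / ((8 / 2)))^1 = 9.47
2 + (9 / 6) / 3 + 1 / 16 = 41 / 16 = 2.56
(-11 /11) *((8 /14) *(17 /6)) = -34 /21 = -1.62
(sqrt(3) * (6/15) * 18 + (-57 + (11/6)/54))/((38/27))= -18457/456 + 486 * sqrt(3)/95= -31.62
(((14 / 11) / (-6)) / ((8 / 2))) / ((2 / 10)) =-35 / 132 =-0.27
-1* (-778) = 778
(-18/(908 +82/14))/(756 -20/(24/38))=-378/13900681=-0.00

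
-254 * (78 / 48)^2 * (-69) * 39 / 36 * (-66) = -211775421 / 64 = -3308990.95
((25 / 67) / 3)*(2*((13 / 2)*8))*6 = 5200 / 67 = 77.61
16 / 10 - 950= -4742 / 5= -948.40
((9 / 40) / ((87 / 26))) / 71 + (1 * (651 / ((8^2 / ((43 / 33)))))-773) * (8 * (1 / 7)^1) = -5506387989 / 6341720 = -868.28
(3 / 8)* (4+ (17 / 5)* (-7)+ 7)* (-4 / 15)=32 / 25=1.28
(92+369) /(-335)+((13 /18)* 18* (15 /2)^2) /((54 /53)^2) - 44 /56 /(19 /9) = 40574420807 /57743280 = 702.67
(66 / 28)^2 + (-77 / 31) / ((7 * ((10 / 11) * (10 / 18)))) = 737253 / 151900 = 4.85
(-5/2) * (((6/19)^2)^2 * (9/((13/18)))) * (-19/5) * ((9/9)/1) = 1.18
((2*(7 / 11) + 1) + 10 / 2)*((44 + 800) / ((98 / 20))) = 675200 / 539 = 1252.69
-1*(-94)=94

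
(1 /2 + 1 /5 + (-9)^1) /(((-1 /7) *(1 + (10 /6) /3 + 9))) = 5229 /950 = 5.50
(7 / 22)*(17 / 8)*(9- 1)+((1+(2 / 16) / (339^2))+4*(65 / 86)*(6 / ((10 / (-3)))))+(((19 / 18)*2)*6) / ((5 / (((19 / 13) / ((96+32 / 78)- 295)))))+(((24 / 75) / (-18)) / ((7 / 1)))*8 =36474802602197 / 39293320974600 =0.93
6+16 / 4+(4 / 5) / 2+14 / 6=191 / 15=12.73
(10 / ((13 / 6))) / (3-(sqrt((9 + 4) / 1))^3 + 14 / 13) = -0.11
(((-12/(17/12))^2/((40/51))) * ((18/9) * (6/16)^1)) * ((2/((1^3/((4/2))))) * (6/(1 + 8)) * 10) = 31104/17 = 1829.65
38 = 38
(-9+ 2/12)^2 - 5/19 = 53191/684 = 77.76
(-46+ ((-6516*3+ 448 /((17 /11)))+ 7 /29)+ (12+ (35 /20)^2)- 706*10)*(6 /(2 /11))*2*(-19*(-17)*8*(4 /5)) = -3594905676.17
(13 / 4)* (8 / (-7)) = -26 / 7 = -3.71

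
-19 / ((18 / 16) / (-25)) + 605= 1027.22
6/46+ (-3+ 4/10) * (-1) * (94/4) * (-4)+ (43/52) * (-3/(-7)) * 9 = -10091609/41860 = -241.08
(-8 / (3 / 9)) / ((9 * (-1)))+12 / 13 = 140 / 39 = 3.59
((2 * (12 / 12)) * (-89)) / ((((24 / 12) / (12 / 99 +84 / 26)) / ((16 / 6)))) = -795.54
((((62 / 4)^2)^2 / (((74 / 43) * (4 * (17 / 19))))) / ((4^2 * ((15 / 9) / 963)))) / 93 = 23438694861 / 6440960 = 3639.01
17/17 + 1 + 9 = 11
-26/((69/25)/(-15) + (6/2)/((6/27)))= -6500/3329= -1.95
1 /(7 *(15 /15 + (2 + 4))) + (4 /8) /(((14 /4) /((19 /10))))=143 /490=0.29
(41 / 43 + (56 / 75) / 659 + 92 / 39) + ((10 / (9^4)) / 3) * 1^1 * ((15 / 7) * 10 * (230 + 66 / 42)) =17275085053927 / 2960760982725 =5.83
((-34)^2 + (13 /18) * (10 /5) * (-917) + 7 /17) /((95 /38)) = -51452 /765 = -67.26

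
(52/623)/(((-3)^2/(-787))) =-7.30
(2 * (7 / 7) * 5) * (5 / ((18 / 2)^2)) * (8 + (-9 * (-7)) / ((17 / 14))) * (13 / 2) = 330850 / 1377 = 240.27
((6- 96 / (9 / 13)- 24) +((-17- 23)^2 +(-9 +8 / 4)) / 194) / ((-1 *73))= 86401 / 42486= 2.03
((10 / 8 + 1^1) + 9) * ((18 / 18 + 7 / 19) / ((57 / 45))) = 8775 / 722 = 12.15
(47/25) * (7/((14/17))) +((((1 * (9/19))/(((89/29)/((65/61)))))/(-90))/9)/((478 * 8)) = 2836485798559/177502240800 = 15.98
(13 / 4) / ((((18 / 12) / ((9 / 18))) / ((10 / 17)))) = 65 / 102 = 0.64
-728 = -728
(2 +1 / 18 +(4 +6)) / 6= 217 / 108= 2.01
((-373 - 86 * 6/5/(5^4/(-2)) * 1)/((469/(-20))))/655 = 4658372/191996875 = 0.02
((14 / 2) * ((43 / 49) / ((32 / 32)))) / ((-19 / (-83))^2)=296227 / 2527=117.22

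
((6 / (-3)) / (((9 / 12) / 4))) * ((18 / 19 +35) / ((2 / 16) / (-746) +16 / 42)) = -913056256 / 906737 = -1006.97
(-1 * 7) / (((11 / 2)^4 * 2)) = -56 / 14641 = -0.00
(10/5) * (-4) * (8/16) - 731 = -735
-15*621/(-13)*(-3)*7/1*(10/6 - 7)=1043280/13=80252.31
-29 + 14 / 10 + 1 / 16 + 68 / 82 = -87603 / 3280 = -26.71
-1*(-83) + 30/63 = 1753/21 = 83.48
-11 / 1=-11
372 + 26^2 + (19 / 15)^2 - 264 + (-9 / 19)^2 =63828946 / 81225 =785.83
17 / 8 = 2.12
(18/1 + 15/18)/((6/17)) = 1921/36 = 53.36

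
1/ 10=0.10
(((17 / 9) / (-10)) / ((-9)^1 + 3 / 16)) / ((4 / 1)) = 34 / 6345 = 0.01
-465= -465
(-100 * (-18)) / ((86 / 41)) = 36900 / 43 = 858.14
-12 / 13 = -0.92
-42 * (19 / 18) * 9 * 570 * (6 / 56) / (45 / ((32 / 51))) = -5776 / 17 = -339.76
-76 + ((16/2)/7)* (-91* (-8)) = 756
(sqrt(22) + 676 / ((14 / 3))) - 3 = sqrt(22) + 993 / 7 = 146.55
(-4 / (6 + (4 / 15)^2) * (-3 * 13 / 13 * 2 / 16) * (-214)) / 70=-14445 / 19124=-0.76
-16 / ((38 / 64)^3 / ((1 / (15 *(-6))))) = 262144 / 308655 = 0.85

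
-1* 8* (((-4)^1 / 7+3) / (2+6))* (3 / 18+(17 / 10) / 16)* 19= -42313 / 3360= -12.59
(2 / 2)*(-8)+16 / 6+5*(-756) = -11356 / 3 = -3785.33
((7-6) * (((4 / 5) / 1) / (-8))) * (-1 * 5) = 1 / 2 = 0.50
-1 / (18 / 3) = -1 / 6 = -0.17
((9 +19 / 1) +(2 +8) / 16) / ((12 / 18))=687 / 16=42.94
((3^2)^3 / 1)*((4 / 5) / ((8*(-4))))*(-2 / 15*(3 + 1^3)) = 243 / 25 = 9.72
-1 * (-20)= 20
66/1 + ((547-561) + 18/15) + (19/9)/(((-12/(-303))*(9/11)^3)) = 19751849/131220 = 150.52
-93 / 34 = -2.74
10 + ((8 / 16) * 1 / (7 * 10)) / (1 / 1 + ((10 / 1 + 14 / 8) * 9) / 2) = 150852 / 15085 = 10.00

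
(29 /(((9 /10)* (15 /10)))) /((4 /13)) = 1885 /27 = 69.81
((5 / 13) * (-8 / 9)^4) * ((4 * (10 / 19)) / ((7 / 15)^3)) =4.97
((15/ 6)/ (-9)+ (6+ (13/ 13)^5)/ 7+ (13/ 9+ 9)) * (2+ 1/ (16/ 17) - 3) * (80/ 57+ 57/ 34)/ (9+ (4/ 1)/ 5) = 1999615/ 9116352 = 0.22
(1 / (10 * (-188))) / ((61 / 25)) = -5 / 22936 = -0.00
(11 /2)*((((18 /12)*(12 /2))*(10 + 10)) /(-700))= -99 /70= -1.41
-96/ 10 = -48/ 5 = -9.60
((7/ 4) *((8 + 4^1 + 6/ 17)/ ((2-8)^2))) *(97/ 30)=4753/ 2448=1.94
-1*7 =-7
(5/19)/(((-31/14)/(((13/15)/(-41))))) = 182/72447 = 0.00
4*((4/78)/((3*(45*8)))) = 1/5265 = 0.00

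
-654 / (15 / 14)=-3052 / 5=-610.40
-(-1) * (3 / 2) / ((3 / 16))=8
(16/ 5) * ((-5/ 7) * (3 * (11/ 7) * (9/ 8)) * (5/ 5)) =-594/ 49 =-12.12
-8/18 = -4/9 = -0.44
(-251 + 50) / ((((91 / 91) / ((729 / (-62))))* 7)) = 146529 / 434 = 337.62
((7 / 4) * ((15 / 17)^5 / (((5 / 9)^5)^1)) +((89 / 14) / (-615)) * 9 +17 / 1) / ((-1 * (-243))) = 281926213237 / 1980444940740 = 0.14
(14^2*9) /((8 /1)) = 441 /2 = 220.50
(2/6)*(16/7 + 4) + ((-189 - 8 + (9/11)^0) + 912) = 15080/21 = 718.10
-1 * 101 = -101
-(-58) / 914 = 29 / 457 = 0.06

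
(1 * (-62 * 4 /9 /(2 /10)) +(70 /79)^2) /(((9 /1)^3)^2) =-7694740 /29850509529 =-0.00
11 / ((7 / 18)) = 198 / 7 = 28.29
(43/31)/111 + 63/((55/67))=14526826/189255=76.76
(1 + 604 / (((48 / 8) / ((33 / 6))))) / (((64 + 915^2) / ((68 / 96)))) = 3536 / 7535601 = 0.00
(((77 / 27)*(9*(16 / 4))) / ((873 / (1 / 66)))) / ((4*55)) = 7 / 864270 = 0.00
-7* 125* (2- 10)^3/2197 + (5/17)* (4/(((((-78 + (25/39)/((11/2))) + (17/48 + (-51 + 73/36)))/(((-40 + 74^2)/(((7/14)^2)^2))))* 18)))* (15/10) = 13280982248960/97291119731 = 136.51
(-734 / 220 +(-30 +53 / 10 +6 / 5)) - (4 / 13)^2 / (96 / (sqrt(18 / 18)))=-1496719 / 55770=-26.84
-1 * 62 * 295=-18290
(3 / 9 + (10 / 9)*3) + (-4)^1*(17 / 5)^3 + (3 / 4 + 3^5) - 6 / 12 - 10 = 119551 / 1500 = 79.70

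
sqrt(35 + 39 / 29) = sqrt(30566) / 29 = 6.03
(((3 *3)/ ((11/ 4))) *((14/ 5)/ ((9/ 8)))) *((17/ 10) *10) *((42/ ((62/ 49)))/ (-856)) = -979608/ 182435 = -5.37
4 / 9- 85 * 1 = -761 / 9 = -84.56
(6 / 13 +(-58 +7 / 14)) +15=-1093 / 26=-42.04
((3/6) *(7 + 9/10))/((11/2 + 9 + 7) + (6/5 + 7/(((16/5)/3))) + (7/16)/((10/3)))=632/4703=0.13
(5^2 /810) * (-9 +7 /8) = -325 /1296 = -0.25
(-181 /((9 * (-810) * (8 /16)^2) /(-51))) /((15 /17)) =-104618 /18225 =-5.74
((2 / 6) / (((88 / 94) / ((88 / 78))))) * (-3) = -47 / 39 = -1.21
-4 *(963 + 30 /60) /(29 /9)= -34686 /29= -1196.07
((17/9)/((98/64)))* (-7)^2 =544/9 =60.44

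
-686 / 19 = -36.11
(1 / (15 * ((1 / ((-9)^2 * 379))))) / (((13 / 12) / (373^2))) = 17084484684 / 65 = 262838225.91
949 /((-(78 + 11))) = -949 /89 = -10.66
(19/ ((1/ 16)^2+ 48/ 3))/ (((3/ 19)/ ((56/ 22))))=2587648/ 135201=19.14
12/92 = 3/23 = 0.13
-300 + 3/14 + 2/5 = -20957/70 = -299.39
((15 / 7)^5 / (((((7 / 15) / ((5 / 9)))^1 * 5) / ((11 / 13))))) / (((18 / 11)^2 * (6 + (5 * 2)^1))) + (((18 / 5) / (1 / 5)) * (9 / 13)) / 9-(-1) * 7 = 64732023 / 7529536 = 8.60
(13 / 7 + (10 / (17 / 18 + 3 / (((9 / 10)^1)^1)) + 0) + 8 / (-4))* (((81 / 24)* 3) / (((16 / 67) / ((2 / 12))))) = 305721 / 19712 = 15.51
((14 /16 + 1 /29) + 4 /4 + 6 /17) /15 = 8923 /59160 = 0.15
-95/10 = -19/2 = -9.50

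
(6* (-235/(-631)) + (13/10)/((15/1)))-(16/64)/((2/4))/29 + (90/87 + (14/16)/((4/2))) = 82915471/21958800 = 3.78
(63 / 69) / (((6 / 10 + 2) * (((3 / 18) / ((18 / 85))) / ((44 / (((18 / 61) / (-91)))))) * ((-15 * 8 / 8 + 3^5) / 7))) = -1380918 / 7429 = -185.88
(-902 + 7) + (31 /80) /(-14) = -1002431 /1120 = -895.03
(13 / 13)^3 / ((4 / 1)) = 1 / 4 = 0.25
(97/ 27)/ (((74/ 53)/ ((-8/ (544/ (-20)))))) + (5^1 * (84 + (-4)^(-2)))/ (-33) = -35808185/ 2989008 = -11.98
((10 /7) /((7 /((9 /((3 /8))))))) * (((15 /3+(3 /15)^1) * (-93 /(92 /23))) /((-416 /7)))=279 /28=9.96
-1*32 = -32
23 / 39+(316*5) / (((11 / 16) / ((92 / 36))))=7559479 / 1287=5873.72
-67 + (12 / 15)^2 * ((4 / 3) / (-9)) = -45289 / 675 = -67.09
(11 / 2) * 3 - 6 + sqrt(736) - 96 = -171 / 2 + 4 * sqrt(46) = -58.37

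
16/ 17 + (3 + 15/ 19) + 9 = 4435/ 323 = 13.73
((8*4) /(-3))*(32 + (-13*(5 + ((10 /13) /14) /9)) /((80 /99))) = 3624 /7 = 517.71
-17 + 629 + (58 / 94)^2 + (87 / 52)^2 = 3674553217 / 5973136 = 615.18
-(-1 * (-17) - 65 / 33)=-496 / 33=-15.03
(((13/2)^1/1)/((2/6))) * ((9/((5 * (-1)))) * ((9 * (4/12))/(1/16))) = -8424/5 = -1684.80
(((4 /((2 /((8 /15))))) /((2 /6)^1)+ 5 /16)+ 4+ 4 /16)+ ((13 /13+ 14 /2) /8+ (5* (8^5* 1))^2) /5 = 429496730237 /80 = 5368709127.96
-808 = -808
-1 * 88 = -88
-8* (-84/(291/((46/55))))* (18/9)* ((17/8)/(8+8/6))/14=0.06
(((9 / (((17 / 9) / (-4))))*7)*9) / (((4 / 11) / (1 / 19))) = -56133 / 323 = -173.79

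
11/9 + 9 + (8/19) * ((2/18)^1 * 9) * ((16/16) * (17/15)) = 9148/855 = 10.70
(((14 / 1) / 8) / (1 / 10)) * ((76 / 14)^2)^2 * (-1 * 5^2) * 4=-1519778.43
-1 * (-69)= 69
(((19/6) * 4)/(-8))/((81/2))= -19/486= -0.04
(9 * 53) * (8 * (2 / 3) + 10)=7314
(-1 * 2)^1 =-2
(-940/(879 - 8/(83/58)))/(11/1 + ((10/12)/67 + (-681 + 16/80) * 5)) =31364040/98879074633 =0.00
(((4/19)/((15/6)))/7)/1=8/665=0.01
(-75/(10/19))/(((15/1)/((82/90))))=-779/90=-8.66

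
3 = 3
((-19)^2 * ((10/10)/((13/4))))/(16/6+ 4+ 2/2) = 4332/299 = 14.49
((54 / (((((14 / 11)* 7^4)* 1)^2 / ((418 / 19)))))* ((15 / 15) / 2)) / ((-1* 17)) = -0.00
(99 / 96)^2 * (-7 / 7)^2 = 1.06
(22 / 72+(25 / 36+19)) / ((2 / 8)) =80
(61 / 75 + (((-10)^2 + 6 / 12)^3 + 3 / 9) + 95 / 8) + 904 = 1015992.15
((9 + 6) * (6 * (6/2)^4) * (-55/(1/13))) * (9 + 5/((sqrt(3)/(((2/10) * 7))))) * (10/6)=-78185250 - 20270250 * sqrt(3)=-113294352.88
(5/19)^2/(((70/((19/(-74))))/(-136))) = 170/4921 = 0.03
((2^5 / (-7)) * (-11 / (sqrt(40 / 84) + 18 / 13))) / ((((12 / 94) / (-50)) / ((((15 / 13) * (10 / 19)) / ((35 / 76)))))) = -446688000 / 17899 + 107536000 * sqrt(210) / 125293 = -12518.43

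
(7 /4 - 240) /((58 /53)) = -50509 /232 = -217.71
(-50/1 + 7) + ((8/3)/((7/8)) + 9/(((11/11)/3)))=-272/21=-12.95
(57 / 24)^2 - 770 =-48919 / 64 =-764.36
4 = 4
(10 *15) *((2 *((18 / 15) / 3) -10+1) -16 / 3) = -2030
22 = 22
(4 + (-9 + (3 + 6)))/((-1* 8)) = -1/2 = -0.50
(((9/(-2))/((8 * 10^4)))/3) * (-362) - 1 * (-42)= 3360543/80000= 42.01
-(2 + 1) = -3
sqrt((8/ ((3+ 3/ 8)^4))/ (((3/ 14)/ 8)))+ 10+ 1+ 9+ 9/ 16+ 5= 512 * sqrt(42)/ 2187+ 409/ 16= 27.08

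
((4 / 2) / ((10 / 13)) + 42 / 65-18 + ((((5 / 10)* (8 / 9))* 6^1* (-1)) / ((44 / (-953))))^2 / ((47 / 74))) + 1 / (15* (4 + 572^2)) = 5701204002075437 / 1088520121260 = 5237.57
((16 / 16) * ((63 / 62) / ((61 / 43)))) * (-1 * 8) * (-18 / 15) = 65016 / 9455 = 6.88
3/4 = 0.75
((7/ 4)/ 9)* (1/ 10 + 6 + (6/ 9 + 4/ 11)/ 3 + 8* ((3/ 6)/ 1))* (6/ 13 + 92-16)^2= 17876782357/ 1505790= 11872.03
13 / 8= 1.62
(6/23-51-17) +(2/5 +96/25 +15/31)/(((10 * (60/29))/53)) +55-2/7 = -69164923/74865000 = -0.92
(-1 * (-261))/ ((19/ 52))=13572/ 19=714.32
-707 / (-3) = 707 / 3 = 235.67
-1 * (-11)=11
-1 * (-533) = 533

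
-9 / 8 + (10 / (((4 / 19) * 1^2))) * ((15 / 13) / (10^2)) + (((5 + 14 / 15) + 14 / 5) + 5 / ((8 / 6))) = 9287 / 780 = 11.91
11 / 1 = 11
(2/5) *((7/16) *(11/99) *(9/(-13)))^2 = 49/108160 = 0.00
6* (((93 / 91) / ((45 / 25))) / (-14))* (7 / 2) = -155 / 182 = -0.85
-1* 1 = -1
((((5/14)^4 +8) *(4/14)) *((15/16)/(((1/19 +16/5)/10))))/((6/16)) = 243796125/13848968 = 17.60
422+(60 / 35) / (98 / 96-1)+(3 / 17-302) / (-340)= 20439317 / 40460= 505.17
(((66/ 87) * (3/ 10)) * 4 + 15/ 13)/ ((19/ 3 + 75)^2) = 35019/ 112225360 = 0.00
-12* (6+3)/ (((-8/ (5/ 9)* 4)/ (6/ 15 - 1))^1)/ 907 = -9/ 7256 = -0.00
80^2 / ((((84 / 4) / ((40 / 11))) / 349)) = 386770.56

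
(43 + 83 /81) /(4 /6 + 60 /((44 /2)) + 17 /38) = 1490588 /130059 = 11.46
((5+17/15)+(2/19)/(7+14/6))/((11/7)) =24517/6270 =3.91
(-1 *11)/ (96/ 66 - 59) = 121/ 633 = 0.19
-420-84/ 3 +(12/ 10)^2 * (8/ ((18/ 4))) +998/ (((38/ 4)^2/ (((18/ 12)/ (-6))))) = -4045046/ 9025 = -448.20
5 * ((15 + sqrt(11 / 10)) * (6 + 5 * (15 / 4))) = 99 * sqrt(110) / 8 + 7425 / 4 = 1986.04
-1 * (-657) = 657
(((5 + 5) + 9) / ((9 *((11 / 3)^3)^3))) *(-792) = -2991816 / 214358881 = -0.01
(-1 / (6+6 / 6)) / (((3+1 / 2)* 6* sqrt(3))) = -sqrt(3) / 441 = -0.00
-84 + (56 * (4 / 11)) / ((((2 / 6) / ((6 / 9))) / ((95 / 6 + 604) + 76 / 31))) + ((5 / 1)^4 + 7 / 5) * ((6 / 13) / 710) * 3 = 596308711424 / 23605725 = 25261.19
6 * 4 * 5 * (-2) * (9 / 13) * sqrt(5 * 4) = -4320 * sqrt(5) / 13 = -743.06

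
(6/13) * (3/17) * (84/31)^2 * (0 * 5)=0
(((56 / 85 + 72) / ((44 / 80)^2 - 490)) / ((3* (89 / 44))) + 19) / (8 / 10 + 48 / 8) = 84355306595 / 30229222554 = 2.79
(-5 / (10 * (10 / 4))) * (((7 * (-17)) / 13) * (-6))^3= -363994344 / 10985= -33135.58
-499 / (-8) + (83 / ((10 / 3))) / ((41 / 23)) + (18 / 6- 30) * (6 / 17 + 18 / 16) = 253979 / 6970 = 36.44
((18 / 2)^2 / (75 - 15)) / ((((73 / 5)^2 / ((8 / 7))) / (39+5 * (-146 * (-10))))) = 1981530 / 37303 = 53.12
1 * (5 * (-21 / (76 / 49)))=-5145 / 76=-67.70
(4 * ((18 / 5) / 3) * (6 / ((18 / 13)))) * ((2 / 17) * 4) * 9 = 7488 / 85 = 88.09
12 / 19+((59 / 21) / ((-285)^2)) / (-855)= 921091441 / 1458394875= 0.63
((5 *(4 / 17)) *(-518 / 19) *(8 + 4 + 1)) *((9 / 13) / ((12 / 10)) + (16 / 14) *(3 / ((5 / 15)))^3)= -112285380 / 323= -347632.76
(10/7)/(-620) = -1/434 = -0.00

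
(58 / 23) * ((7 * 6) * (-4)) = -423.65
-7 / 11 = -0.64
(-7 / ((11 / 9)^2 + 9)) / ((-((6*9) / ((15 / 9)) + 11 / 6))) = 1701 / 87295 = 0.02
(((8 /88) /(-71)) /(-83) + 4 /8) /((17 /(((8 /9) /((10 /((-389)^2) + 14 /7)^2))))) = 1484365769782825 /227115964117147644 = 0.01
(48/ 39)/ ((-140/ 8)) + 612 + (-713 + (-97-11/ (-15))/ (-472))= -16246547/ 161070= -100.87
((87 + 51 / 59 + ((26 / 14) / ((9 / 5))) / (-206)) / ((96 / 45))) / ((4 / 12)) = 336370585 / 2722496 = 123.55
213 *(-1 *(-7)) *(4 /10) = 2982 /5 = 596.40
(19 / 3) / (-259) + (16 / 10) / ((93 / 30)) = 11843 / 24087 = 0.49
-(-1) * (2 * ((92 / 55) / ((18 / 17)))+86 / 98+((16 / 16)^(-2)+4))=9.04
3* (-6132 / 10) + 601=-1238.60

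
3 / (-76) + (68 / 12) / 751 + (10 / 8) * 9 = 480212 / 42807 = 11.22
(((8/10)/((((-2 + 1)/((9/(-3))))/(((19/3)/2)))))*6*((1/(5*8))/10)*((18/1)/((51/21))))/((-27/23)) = -3059/4250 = -0.72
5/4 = 1.25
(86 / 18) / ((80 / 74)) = 1591 / 360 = 4.42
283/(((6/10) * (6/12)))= 2830/3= 943.33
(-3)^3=-27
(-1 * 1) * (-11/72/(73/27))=33/584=0.06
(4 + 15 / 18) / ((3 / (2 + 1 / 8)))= 493 / 144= 3.42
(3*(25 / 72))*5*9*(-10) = -1875 / 4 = -468.75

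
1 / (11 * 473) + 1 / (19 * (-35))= -4538 / 3459995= -0.00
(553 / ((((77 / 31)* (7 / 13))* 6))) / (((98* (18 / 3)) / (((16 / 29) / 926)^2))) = 254696 / 6121914959853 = 0.00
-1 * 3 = -3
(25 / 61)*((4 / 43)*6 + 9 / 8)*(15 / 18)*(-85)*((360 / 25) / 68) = -217125 / 20984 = -10.35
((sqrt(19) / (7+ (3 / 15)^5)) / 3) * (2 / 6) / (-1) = -3125 * sqrt(19) / 196884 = -0.07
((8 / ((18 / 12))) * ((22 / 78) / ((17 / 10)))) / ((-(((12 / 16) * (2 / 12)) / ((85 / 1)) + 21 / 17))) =-70400 / 98397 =-0.72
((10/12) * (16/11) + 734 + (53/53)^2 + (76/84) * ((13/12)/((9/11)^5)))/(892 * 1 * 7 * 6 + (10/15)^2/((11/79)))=0.02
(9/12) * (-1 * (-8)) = 6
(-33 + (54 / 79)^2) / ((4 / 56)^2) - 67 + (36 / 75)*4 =-1005035407 / 156025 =-6441.50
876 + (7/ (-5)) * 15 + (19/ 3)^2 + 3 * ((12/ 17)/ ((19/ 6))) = 2604032/ 2907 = 895.78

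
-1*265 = -265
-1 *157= -157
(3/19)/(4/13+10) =39/2546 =0.02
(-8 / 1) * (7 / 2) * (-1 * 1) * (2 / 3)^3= 224 / 27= 8.30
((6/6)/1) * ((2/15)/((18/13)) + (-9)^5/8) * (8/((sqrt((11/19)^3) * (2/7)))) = -1060210963 * sqrt(209)/32670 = -469154.95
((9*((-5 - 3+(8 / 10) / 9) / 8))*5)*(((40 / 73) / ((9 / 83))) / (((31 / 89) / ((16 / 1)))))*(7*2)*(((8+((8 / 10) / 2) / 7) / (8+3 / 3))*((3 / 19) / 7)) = -7910354176 / 2708811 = -2920.23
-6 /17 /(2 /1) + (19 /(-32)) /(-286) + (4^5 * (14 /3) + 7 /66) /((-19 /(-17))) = 12638994265 /2956096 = 4275.57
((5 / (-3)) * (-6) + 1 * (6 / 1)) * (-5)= -80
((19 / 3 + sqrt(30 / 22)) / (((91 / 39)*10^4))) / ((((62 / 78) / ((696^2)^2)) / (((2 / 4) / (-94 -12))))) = -2716909625664 / 7188125 -428985730368*sqrt(165) / 79069375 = -447662.92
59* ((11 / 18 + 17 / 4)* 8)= 20650 / 9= 2294.44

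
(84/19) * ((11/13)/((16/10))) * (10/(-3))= -1925/247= -7.79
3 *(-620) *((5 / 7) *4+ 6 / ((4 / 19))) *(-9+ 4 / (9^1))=1496990 / 3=498996.67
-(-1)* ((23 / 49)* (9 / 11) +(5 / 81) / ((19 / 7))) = 337438 / 829521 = 0.41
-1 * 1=-1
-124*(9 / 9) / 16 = -31 / 4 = -7.75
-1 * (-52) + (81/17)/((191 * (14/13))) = 2364869/45458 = 52.02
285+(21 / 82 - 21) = 21669 / 82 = 264.26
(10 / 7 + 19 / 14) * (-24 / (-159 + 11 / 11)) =234 / 553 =0.42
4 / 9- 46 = -410 / 9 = -45.56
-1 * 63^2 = -3969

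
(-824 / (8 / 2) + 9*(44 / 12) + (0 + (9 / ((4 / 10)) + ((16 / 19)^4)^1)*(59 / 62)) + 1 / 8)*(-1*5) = 24398906135 / 32319608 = 754.93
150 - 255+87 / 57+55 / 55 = -1947 / 19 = -102.47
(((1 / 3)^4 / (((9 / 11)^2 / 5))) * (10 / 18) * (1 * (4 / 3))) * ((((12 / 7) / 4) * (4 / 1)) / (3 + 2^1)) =9680 / 413343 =0.02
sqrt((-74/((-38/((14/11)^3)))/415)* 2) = 28* sqrt(22464365)/954085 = 0.14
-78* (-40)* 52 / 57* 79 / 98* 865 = 1847778400 / 931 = 1984724.38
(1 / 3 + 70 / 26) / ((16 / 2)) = 59 / 156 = 0.38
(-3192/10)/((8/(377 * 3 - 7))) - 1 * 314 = -225808/5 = -45161.60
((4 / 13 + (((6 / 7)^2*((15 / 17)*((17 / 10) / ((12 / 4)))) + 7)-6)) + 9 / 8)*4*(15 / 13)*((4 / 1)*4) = 1712280 / 8281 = 206.77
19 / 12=1.58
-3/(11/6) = -18/11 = -1.64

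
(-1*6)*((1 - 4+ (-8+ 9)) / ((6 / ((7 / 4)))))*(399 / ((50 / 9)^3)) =2036097 / 250000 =8.14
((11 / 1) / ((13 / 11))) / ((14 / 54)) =3267 / 91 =35.90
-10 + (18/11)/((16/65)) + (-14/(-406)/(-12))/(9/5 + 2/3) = -316645/94424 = -3.35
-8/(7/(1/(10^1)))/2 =-2/35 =-0.06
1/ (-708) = -1/ 708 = -0.00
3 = 3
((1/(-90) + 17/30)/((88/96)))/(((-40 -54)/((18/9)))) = -20/1551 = -0.01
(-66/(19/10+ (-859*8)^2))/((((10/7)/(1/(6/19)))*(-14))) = 0.00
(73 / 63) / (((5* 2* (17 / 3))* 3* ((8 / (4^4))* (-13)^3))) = -1168 / 11764935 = -0.00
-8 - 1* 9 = -17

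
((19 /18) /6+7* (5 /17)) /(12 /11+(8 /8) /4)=45133 /27081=1.67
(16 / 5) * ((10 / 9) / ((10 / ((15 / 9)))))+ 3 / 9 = 0.93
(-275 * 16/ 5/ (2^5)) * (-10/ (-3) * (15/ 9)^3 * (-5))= 171875/ 81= 2121.91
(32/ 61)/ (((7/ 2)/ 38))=2432/ 427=5.70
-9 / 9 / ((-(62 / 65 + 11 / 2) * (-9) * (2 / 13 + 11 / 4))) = -6760 / 1140201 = -0.01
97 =97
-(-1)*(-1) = -1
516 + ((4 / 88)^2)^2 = 120876097 / 234256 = 516.00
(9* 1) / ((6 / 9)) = 27 / 2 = 13.50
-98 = -98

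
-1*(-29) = 29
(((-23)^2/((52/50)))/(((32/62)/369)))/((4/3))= 453842325/1664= 272741.78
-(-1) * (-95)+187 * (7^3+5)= 64981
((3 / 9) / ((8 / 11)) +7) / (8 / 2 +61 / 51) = 3043 / 2120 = 1.44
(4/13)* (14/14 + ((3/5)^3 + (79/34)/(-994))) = 5127117/13729625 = 0.37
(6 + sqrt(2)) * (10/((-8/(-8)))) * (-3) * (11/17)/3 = -660/17 - 110 * sqrt(2)/17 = -47.97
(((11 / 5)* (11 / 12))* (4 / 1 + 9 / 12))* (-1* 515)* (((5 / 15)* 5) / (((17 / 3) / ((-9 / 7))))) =3551955 / 1904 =1865.52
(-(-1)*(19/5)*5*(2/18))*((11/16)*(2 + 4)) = 8.71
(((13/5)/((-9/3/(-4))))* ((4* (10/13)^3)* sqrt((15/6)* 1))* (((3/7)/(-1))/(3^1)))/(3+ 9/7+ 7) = -1600* sqrt(10)/40053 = -0.13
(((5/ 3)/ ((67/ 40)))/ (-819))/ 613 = -200/ 100911447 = -0.00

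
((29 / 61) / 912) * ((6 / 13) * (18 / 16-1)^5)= 29 / 3949723648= 0.00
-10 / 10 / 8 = -1 / 8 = -0.12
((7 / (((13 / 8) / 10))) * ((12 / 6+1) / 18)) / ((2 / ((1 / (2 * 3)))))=70 / 117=0.60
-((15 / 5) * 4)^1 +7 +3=-2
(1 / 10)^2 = 1 / 100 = 0.01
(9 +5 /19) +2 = 214 /19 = 11.26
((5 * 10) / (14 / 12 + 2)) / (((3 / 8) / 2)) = 1600 / 19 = 84.21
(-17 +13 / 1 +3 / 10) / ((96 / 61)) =-2257 / 960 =-2.35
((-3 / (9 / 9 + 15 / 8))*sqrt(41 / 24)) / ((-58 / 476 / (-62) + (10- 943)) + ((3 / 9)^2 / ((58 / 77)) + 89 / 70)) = 38513160*sqrt(246) / 412597630177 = 0.00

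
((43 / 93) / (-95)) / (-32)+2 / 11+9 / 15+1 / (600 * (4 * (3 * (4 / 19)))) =146035001 / 186595200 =0.78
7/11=0.64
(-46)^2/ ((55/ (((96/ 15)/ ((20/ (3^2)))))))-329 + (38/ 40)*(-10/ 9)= -5426539/ 24750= -219.25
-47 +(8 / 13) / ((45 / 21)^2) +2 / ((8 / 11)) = -516157 / 11700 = -44.12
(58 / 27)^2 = 3364 / 729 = 4.61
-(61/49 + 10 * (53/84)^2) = -18437/3528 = -5.23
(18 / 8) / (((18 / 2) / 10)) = 2.50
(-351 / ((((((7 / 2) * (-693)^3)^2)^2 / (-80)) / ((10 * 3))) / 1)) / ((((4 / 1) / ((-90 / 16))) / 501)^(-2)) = 6815744 / 7393778348988289892748843182517300272359401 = 0.00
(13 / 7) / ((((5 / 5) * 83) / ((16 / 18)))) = 104 / 5229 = 0.02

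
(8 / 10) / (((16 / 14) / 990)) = 693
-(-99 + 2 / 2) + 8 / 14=690 / 7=98.57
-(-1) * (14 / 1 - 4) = 10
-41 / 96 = -0.43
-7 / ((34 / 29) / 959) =-194677 / 34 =-5725.79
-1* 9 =-9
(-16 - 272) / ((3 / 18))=-1728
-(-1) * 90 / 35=18 / 7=2.57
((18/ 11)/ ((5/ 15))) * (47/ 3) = 846/ 11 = 76.91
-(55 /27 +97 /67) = -6304 /1809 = -3.48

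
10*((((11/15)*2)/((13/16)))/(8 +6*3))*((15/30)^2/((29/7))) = 616/14703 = 0.04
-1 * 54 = -54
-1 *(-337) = 337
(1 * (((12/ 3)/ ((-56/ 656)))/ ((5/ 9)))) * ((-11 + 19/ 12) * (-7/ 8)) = -13899/ 20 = -694.95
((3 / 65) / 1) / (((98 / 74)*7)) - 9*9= -81.00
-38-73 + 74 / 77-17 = -9782 / 77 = -127.04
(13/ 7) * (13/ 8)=3.02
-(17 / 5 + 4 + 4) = -57 / 5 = -11.40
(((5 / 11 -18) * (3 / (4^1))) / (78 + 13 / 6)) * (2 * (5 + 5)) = -17370 / 5291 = -3.28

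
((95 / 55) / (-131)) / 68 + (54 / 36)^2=2.25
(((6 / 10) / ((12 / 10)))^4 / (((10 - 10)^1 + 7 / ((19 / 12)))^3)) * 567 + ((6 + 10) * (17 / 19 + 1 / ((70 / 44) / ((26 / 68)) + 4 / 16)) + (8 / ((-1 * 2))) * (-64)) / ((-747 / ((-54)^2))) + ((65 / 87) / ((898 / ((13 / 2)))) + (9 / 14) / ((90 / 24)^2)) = -2395363613418935749 / 2240945683737600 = -1068.91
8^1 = 8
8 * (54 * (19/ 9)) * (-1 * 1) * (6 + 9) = -13680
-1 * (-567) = 567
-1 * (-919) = 919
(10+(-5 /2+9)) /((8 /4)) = 8.25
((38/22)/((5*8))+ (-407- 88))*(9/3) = -653343/440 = -1484.87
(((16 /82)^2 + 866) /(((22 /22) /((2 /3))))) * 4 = 3882160 /1681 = 2309.43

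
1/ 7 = 0.14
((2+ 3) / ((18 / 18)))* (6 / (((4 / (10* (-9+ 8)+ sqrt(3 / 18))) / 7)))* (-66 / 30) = 1107.85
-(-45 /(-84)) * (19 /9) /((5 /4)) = -19 /21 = -0.90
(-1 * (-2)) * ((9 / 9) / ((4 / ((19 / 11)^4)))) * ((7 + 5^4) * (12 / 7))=494177232 / 102487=4821.85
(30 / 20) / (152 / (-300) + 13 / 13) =225 / 74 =3.04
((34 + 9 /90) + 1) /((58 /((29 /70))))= 351 /1400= 0.25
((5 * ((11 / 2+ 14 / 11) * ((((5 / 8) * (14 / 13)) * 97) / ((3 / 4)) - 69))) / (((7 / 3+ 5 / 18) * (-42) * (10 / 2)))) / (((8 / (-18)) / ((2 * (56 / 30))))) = 28608 / 3055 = 9.36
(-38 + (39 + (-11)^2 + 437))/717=0.78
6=6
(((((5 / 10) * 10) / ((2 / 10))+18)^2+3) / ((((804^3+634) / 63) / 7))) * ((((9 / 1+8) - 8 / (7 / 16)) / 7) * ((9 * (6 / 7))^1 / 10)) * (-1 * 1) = 2025162 / 9095084215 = 0.00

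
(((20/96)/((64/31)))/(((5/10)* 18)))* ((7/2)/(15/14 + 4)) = 7595/981504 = 0.01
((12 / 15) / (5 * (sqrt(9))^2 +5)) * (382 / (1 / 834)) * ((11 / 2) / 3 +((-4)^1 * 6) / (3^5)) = 29841076 / 3375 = 8841.80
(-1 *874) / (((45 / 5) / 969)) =-282302 / 3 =-94100.67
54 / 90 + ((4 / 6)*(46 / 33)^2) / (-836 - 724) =76342 / 127413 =0.60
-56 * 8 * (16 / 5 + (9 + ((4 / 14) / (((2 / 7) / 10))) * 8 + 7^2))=-316288 / 5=-63257.60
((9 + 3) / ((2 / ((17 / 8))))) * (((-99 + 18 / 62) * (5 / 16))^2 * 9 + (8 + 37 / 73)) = 490715325171 / 4489792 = 109295.78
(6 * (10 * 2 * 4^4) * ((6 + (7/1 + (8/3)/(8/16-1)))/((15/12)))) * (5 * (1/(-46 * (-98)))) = 10240/49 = 208.98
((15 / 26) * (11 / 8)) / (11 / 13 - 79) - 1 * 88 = -1430693 / 16256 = -88.01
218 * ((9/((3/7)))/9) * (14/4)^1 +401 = 6544/3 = 2181.33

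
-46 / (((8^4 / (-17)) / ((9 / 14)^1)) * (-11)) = -3519 / 315392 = -0.01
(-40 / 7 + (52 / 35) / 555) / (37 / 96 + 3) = -3550336 / 2104375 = -1.69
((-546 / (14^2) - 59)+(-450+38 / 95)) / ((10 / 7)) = -35797 / 100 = -357.97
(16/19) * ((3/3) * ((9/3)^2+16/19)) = 2992/361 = 8.29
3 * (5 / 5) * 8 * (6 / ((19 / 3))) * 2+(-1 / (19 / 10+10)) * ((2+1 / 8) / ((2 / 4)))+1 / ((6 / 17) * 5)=91138 / 1995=45.68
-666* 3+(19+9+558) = -1412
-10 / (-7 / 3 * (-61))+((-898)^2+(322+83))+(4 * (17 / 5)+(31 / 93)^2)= 15503097044 / 19215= 806822.64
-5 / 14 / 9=-5 / 126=-0.04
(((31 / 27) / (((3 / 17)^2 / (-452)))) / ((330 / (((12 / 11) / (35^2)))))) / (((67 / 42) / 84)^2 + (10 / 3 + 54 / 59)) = -0.01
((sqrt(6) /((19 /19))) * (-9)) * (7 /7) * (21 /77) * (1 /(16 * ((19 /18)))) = -0.36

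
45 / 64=0.70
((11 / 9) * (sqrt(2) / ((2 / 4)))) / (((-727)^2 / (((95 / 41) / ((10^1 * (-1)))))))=-0.00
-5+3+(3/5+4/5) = -3/5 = -0.60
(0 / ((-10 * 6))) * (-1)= 0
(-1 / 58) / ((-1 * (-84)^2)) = 1 / 409248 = 0.00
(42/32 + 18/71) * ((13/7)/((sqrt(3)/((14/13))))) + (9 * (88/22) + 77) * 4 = 593 * sqrt(3)/568 + 452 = 453.81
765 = 765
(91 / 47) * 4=364 / 47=7.74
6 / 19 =0.32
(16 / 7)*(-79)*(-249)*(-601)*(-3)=567469008 / 7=81067001.14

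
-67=-67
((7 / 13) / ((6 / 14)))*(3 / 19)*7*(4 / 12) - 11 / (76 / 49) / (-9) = 1.25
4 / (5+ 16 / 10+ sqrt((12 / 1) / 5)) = 220 / 343 - 40*sqrt(15) / 1029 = 0.49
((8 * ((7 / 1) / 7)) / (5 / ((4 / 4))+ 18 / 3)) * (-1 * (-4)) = 32 / 11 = 2.91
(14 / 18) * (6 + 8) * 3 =98 / 3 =32.67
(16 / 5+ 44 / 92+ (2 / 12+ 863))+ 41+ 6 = 630553 / 690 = 913.84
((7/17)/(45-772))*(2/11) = -14/135949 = -0.00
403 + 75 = 478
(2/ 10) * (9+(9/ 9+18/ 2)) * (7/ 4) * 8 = 266/ 5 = 53.20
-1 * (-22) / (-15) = -22 / 15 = -1.47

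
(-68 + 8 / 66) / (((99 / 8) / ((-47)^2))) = -39585280 / 3267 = -12116.71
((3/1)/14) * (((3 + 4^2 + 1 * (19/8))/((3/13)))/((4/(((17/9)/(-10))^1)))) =-4199/4480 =-0.94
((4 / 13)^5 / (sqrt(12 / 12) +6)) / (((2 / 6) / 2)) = 6144 / 2599051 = 0.00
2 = 2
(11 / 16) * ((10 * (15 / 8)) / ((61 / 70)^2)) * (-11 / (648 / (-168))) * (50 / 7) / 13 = 92640625 / 3482856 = 26.60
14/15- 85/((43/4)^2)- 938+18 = -25510714/27735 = -919.80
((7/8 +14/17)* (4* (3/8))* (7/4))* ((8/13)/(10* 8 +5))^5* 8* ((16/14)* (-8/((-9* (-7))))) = -2883584/28006595020990625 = -0.00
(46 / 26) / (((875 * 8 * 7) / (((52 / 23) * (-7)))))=-1 / 1750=-0.00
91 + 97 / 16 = 1553 / 16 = 97.06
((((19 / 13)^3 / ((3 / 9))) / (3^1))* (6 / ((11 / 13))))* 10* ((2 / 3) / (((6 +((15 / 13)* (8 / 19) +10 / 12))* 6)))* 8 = 41702720 / 1551121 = 26.89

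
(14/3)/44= 7/66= 0.11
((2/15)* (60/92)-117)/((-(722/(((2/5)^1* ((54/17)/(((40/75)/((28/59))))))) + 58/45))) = 7623315/41723587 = 0.18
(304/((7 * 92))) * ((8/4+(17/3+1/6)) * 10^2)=178600/483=369.77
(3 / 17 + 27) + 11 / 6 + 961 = 100981 / 102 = 990.01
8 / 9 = 0.89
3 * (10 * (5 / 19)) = 150 / 19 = 7.89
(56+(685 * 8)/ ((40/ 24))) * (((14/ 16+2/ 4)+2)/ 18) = 627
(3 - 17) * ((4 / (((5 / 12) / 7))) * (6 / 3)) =-9408 / 5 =-1881.60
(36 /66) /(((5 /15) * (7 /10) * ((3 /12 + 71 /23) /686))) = 1622880 /3377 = 480.57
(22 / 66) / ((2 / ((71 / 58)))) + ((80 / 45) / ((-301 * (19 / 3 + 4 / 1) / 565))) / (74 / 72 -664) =546540083 / 2672435724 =0.20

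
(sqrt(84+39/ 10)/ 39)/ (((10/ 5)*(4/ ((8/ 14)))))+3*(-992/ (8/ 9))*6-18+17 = -20089+sqrt(8790)/ 5460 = -20088.98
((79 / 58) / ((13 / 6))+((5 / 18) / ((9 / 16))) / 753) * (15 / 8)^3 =1808802625 / 436041216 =4.15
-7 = -7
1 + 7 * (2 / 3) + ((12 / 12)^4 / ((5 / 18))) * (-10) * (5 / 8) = -101 / 6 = -16.83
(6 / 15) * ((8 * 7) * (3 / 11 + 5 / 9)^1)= 9184 / 495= 18.55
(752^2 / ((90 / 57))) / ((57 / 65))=3675776 / 9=408419.56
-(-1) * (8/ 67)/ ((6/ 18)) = 24/ 67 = 0.36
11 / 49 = 0.22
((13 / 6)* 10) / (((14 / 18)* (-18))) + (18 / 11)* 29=21209 / 462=45.91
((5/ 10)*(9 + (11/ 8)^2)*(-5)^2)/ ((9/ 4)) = 17425/ 288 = 60.50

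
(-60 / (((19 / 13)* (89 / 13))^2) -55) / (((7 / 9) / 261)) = -373456035135 / 20016367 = -18657.53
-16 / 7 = -2.29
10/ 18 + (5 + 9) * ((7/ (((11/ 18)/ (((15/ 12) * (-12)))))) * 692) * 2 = -329585705/ 99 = -3329148.54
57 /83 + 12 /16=477 /332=1.44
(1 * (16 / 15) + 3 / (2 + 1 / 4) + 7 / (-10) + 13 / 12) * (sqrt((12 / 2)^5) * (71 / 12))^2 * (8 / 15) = 10102164 / 25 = 404086.56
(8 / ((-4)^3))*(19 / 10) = -19 / 80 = -0.24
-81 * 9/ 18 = -81/ 2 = -40.50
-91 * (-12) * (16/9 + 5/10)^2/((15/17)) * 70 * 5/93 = 182035490/7533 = 24165.07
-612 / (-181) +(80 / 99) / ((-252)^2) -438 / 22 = -1175470042 / 71120511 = -16.53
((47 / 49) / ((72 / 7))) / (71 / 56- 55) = -47 / 27081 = -0.00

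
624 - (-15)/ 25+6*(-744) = -19197/ 5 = -3839.40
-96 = -96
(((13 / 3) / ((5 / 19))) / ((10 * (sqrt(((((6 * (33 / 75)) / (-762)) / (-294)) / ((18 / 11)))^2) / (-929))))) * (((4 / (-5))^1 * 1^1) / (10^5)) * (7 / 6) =29986913229 / 15125000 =1982.61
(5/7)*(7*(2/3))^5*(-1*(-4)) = 1536640/243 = 6323.62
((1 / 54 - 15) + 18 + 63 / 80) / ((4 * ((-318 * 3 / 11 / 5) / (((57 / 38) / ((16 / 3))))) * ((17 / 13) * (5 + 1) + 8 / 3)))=-1175603 / 801054720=-0.00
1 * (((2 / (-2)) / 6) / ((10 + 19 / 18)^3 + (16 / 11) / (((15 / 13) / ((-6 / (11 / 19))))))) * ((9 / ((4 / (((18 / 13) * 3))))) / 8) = -35724645 / 245526645884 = -0.00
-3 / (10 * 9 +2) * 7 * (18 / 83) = -189 / 3818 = -0.05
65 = 65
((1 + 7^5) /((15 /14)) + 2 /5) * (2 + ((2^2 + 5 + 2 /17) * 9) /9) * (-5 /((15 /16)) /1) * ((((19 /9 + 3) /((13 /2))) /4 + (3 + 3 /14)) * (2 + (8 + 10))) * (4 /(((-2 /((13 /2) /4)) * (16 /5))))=3286804165 /51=64447140.49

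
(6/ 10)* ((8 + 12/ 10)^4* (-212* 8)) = -22781296128/ 3125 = -7290014.76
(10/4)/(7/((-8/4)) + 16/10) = -25/19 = -1.32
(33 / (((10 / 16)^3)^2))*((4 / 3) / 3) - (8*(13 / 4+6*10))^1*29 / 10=-1221.33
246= 246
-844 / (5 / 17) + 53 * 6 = -2551.60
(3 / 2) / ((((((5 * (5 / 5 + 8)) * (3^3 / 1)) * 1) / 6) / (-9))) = -1 / 15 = -0.07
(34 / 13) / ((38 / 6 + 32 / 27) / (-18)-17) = -16524 / 110045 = -0.15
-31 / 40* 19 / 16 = -589 / 640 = -0.92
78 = 78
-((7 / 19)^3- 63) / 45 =431774 / 308655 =1.40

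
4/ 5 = 0.80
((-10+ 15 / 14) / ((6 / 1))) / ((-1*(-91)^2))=125 / 695604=0.00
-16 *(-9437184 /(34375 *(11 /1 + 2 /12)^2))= 5435817984 /154309375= 35.23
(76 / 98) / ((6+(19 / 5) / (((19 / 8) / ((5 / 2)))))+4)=19 / 343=0.06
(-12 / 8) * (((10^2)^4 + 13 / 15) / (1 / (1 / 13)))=-1500000013 / 130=-11538461.64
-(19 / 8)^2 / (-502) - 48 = -1541783 / 32128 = -47.99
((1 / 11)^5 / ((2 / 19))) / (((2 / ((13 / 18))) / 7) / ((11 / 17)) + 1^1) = 1729 / 47231866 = 0.00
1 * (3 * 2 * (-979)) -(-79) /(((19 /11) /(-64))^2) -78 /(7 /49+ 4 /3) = 1147436332 /11191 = 102532.06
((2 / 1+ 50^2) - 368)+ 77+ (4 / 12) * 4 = 6637 / 3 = 2212.33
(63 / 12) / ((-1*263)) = -21 / 1052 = -0.02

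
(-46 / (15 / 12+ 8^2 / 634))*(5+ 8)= -442.65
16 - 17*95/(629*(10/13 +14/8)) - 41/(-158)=11671423/765826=15.24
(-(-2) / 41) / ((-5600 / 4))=-1 / 28700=-0.00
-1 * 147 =-147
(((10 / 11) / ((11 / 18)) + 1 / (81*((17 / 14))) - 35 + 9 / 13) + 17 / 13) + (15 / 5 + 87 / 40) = -175462561 / 6664680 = -26.33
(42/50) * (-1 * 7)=-147/25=-5.88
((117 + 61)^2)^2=1003875856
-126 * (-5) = 630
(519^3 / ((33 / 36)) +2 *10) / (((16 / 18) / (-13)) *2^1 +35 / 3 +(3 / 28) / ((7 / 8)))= 9617569167024 / 734833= 13088101.88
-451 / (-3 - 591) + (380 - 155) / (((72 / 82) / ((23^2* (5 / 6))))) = 24400289 / 216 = 112964.30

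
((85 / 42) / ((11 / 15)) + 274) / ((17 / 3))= 127863 / 2618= 48.84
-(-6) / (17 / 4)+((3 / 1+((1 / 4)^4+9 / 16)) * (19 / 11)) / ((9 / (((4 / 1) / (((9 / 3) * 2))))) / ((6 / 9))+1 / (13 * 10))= 9832697 / 5730496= 1.72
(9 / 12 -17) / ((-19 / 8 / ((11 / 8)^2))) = 7865 / 608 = 12.94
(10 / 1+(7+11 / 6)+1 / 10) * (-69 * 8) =-52256 / 5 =-10451.20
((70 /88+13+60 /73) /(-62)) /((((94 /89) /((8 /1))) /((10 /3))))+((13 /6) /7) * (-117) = -2072030621 /49138782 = -42.17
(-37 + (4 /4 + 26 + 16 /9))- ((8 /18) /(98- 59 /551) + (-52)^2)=-438884398 /161817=-2712.23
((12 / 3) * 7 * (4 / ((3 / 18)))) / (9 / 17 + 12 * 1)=53.63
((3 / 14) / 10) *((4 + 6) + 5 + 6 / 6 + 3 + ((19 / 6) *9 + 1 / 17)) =693 / 680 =1.02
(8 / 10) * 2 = 8 / 5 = 1.60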